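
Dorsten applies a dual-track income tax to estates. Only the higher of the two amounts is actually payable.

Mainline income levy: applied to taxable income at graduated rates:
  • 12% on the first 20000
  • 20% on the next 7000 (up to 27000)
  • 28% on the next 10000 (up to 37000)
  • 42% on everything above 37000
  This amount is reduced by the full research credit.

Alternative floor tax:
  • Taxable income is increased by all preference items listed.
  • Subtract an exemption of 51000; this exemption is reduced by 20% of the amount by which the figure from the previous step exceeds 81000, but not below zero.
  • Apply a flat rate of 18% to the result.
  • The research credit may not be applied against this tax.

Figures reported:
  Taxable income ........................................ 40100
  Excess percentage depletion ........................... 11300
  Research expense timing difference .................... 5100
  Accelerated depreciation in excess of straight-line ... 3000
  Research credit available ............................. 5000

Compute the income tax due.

Mainline income levy:
  20000 × 12% = 2400
  7000 × 20% = 1400
  10000 × 28% = 2800
  3100 × 42% = 1302
  → 7902
  Less research credit 5000 → 2902

Alternative floor tax:
  Adjusted income: 40100 + 11300 + 5100 + 3000 = 59500
  Exemption: 59500 ≤ 81000, so full 51000 applies
  Base: 59500 − 51000 = 8500
  8500 × 18% = 1530

2902 > 1530, so the mainline income levy governs.

2902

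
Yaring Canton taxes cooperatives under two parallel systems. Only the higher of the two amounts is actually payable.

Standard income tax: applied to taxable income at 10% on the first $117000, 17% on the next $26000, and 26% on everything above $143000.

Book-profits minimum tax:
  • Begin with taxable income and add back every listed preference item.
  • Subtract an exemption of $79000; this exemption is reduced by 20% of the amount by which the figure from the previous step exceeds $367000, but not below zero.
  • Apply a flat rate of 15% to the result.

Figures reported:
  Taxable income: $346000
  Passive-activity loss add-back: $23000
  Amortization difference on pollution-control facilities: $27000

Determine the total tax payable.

Standard income tax:
  $117000 × 10% = $11700
  $26000 × 17% = $4420
  $203000 × 26% = $52780
  → $68900

Book-profits minimum tax:
  Adjusted income: $346000 + $23000 + $27000 = $396000
  Exemption: $79000 − 20% × ($396000 − $367000) = $79000 − $5800 = $73200
  Base: $396000 − $73200 = $322800
  $322800 × 15% = $48420

$68900 > $48420, so the standard income tax governs.

$68900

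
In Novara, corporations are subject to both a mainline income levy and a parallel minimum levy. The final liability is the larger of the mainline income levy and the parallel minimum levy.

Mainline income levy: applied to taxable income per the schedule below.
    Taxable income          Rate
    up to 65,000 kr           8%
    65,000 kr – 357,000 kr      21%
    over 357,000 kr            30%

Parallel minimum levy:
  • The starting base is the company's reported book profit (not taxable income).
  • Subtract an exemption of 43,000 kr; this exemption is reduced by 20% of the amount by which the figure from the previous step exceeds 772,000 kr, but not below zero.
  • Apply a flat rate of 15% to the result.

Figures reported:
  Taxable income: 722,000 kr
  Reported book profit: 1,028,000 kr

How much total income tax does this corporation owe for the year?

176,020 kr

Mainline income levy:
  65,000 kr × 8% = 5,200 kr
  292,000 kr × 21% = 61,320 kr
  365,000 kr × 30% = 109,500 kr
  → 176,020 kr

Parallel minimum levy:
  Base (reported book profit): 1,028,000 kr
  Exemption: 20% × (1,028,000 kr − 772,000 kr) = 51,200 kr ≥ 43,000 kr, so the exemption is fully phased out
  Base: 1,028,000 kr − 0 kr = 1,028,000 kr
  1,028,000 kr × 15% = 154,200 kr

176,020 kr > 154,200 kr, so the mainline income levy governs.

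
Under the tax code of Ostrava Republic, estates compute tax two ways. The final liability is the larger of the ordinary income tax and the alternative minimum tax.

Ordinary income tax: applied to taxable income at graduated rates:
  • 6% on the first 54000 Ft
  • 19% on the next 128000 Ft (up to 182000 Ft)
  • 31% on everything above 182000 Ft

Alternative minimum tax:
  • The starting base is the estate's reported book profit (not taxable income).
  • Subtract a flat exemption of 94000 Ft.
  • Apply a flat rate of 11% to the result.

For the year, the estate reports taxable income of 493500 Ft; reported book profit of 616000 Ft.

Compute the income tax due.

Ordinary income tax:
  54000 Ft × 6% = 3240 Ft
  128000 Ft × 19% = 24320 Ft
  311500 Ft × 31% = 96565 Ft
  → 124125 Ft

Alternative minimum tax:
  Base (reported book profit): 616000 Ft
  Less exemption 94000 Ft → base 522000 Ft
  522000 Ft × 11% = 57420 Ft

124125 Ft > 57420 Ft, so the ordinary income tax governs.

124125 Ft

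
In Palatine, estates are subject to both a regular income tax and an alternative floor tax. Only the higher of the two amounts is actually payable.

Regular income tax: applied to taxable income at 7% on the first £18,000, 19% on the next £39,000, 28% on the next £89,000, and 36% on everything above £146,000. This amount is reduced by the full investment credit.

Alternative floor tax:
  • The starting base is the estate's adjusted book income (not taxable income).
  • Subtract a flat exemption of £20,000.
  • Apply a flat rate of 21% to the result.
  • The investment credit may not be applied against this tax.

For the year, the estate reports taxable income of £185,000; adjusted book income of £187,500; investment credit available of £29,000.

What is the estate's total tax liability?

Alternative floor tax:
  Base (adjusted book income): £187,500
  Less exemption £20,000 → base £167,500
  £167,500 × 21% = £35,175

Regular income tax:
  £18,000 × 7% = £1,260
  £39,000 × 19% = £7,410
  £89,000 × 28% = £24,920
  £39,000 × 36% = £14,040
  → £47,630
  Less investment credit £29,000 → £18,630

£35,175 > £18,630, so the alternative floor tax is the binding amount.

£35,175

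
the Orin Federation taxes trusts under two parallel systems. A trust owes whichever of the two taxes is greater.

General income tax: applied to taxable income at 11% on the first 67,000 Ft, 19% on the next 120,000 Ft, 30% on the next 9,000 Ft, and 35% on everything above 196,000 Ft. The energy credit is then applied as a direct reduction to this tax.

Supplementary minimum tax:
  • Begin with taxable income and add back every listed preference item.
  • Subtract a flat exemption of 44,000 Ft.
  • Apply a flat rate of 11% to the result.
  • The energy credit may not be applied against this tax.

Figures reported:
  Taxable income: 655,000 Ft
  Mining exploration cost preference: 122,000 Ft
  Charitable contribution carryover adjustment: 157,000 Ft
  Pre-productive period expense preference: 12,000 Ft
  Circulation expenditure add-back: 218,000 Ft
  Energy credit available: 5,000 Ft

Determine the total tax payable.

188,520 Ft

Supplementary minimum tax:
  Adjusted income: 655,000 Ft + 122,000 Ft + 157,000 Ft + 12,000 Ft + 218,000 Ft = 1,164,000 Ft
  Less exemption 44,000 Ft → base 1,120,000 Ft
  1,120,000 Ft × 11% = 123,200 Ft

General income tax:
  67,000 Ft × 11% = 7,370 Ft
  120,000 Ft × 19% = 22,800 Ft
  9,000 Ft × 30% = 2,700 Ft
  459,000 Ft × 35% = 160,650 Ft
  → 193,520 Ft
  Less energy credit 5,000 Ft → 188,520 Ft

188,520 Ft > 123,200 Ft, so the general income tax governs.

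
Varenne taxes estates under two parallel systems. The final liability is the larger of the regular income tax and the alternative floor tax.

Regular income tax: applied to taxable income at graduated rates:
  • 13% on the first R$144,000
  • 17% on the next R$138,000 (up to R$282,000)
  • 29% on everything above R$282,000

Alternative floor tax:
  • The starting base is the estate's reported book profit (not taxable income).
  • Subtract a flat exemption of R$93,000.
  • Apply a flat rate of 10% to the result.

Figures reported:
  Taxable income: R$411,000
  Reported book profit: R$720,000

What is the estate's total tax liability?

R$79,590

Alternative floor tax:
  Base (reported book profit): R$720,000
  Less exemption R$93,000 → base R$627,000
  R$627,000 × 10% = R$62,700

Regular income tax:
  R$144,000 × 13% = R$18,720
  R$138,000 × 17% = R$23,460
  R$129,000 × 29% = R$37,410
  → R$79,590

R$79,590 > R$62,700, so the regular income tax governs.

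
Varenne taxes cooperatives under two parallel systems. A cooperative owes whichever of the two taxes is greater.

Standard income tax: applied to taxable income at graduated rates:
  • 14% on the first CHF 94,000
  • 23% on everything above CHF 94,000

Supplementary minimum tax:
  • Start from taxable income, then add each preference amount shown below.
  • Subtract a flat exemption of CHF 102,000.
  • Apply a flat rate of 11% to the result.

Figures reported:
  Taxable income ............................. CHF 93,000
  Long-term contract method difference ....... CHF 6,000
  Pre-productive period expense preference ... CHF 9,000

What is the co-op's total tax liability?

Standard income tax:
  CHF 93,000 × 14% = CHF 13,020

Supplementary minimum tax:
  Adjusted income: CHF 93,000 + CHF 6,000 + CHF 9,000 = CHF 108,000
  Less exemption CHF 102,000 → base CHF 6,000
  CHF 6,000 × 11% = CHF 660

CHF 13,020 > CHF 660, so the standard income tax governs.

CHF 13,020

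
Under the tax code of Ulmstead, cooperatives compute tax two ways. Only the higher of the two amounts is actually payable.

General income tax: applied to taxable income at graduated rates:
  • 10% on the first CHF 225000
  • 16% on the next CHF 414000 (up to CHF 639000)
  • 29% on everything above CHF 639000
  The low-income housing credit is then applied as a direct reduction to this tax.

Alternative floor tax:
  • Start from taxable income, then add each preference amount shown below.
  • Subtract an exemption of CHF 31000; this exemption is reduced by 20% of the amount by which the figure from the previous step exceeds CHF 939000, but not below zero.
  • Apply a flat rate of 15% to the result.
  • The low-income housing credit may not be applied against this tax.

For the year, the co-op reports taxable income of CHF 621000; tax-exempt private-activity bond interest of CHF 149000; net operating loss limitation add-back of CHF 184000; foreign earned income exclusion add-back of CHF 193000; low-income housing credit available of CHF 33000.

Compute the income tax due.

Alternative floor tax:
  Adjusted income: CHF 621000 + CHF 149000 + CHF 184000 + CHF 193000 = CHF 1147000
  Exemption: 20% × (CHF 1147000 − CHF 939000) = CHF 41600 ≥ CHF 31000, so the exemption is fully phased out
  Base: CHF 1147000 − CHF 0 = CHF 1147000
  CHF 1147000 × 15% = CHF 172050

General income tax:
  CHF 225000 × 10% = CHF 22500
  CHF 396000 × 16% = CHF 63360
  → CHF 85860
  Less low-income housing credit CHF 33000 → CHF 52860

CHF 172050 > CHF 52860, so the alternative floor tax is the binding amount.

CHF 172050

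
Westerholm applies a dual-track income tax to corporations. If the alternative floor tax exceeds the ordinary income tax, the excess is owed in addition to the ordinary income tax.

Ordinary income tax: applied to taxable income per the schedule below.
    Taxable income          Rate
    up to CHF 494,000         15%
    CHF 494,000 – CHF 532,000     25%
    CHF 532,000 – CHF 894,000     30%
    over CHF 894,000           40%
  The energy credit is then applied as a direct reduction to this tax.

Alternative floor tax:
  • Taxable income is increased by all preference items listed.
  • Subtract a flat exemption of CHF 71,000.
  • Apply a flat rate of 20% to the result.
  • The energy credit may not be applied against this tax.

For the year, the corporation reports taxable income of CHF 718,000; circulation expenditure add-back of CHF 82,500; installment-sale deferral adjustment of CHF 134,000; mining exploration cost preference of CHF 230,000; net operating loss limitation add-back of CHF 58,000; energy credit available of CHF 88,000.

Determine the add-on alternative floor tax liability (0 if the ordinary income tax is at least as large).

CHF 178,900

Alternative floor tax:
  Adjusted income: CHF 718,000 + CHF 82,500 + CHF 134,000 + CHF 230,000 + CHF 58,000 = CHF 1,222,500
  Less exemption CHF 71,000 → base CHF 1,151,500
  CHF 1,151,500 × 20% = CHF 230,300

Ordinary income tax:
  CHF 494,000 × 15% = CHF 74,100
  CHF 38,000 × 25% = CHF 9,500
  CHF 186,000 × 30% = CHF 55,800
  → CHF 139,400
  Less energy credit CHF 88,000 → CHF 51,400

Excess of alternative floor tax over ordinary income tax: CHF 230,300 − CHF 51,400 = CHF 178,900.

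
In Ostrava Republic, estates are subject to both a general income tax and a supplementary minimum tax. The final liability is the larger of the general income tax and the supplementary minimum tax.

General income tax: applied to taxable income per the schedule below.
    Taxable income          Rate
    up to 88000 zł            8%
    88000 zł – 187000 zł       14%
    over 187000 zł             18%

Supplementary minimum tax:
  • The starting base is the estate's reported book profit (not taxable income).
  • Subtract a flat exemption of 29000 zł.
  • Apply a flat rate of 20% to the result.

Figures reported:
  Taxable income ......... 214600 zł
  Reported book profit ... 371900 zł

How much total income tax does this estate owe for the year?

Supplementary minimum tax:
  Base (reported book profit): 371900 zł
  Less exemption 29000 zł → base 342900 zł
  342900 zł × 20% = 68580 zł

General income tax:
  88000 zł × 8% = 7040 zł
  99000 zł × 14% = 13860 zł
  27600 zł × 18% = 4968 zł
  → 25868 zł

68580 zł > 25868 zł, so the supplementary minimum tax is the binding amount.

68580 zł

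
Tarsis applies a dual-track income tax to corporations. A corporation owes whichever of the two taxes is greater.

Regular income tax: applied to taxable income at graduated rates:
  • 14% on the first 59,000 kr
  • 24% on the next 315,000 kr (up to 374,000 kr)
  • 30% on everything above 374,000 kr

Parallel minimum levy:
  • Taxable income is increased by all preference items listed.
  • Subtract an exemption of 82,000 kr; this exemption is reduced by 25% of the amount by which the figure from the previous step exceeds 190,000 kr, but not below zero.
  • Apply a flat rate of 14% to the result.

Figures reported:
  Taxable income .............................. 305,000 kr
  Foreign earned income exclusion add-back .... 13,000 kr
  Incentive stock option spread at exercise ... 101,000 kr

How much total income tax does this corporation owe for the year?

Regular income tax:
  59,000 kr × 14% = 8,260 kr
  246,000 kr × 24% = 59,040 kr
  → 67,300 kr

Parallel minimum levy:
  Adjusted income: 305,000 kr + 13,000 kr + 101,000 kr = 419,000 kr
  Exemption: 82,000 kr − 25% × (419,000 kr − 190,000 kr) = 82,000 kr − 57,250 kr = 24,750 kr
  Base: 419,000 kr − 24,750 kr = 394,250 kr
  394,250 kr × 14% = 55,195 kr

67,300 kr > 55,195 kr, so the regular income tax governs.

67,300 kr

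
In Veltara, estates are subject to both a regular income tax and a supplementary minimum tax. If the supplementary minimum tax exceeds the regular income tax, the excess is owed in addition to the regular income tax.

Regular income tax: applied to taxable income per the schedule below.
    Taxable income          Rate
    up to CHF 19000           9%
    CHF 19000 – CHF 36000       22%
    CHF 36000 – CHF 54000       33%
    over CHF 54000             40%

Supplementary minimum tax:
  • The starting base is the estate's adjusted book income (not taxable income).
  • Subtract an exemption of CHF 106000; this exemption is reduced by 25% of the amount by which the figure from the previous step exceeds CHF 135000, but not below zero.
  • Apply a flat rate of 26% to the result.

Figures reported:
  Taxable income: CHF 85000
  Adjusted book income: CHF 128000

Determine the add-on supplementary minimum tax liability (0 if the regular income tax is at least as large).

Regular income tax:
  CHF 19000 × 9% = CHF 1710
  CHF 17000 × 22% = CHF 3740
  CHF 18000 × 33% = CHF 5940
  CHF 31000 × 40% = CHF 12400
  → CHF 23790

Supplementary minimum tax:
  Base (adjusted book income): CHF 128000
  Exemption: CHF 128000 ≤ CHF 135000, so full CHF 106000 applies
  Base: CHF 128000 − CHF 106000 = CHF 22000
  CHF 22000 × 26% = CHF 5720

CHF 5720 ≤ CHF 23790, so no add-on is due.

CHF 0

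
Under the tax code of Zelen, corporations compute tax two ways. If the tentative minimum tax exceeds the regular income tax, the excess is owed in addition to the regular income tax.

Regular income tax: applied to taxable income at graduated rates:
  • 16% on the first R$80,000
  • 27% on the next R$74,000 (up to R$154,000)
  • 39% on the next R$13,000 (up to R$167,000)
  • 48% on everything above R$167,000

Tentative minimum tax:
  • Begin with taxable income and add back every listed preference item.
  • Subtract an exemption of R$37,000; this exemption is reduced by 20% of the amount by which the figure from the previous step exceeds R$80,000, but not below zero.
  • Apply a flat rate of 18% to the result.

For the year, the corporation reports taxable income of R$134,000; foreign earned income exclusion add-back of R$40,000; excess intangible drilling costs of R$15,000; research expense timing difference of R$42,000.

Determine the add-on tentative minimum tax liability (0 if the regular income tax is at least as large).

Tentative minimum tax:
  Adjusted income: R$134,000 + R$40,000 + R$15,000 + R$42,000 = R$231,000
  Exemption: R$37,000 − 20% × (R$231,000 − R$80,000) = R$37,000 − R$30,200 = R$6,800
  Base: R$231,000 − R$6,800 = R$224,200
  R$224,200 × 18% = R$40,356

Regular income tax:
  R$80,000 × 16% = R$12,800
  R$54,000 × 27% = R$14,580
  → R$27,380

Excess of tentative minimum tax over regular income tax: R$40,356 − R$27,380 = R$12,976.

R$12,976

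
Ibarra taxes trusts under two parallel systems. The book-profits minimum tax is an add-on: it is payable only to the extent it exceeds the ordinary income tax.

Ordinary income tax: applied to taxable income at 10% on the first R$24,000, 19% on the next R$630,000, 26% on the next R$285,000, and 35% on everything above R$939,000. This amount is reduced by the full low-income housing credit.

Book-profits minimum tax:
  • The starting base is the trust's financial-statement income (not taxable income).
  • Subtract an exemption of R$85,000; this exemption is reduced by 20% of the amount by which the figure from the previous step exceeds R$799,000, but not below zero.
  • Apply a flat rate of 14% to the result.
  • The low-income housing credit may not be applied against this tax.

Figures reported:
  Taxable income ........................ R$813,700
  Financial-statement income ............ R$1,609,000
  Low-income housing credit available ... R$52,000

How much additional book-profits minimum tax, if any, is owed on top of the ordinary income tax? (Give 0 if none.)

R$113,638

Book-profits minimum tax:
  Base (financial-statement income): R$1,609,000
  Exemption: 20% × (R$1,609,000 − R$799,000) = R$162,000 ≥ R$85,000, so the exemption is fully phased out
  Base: R$1,609,000 − R$0 = R$1,609,000
  R$1,609,000 × 14% = R$225,260

Ordinary income tax:
  R$24,000 × 10% = R$2,400
  R$630,000 × 19% = R$119,700
  R$159,700 × 26% = R$41,522
  → R$163,622
  Less low-income housing credit R$52,000 → R$111,622

Excess of book-profits minimum tax over ordinary income tax: R$225,260 − R$111,622 = R$113,638.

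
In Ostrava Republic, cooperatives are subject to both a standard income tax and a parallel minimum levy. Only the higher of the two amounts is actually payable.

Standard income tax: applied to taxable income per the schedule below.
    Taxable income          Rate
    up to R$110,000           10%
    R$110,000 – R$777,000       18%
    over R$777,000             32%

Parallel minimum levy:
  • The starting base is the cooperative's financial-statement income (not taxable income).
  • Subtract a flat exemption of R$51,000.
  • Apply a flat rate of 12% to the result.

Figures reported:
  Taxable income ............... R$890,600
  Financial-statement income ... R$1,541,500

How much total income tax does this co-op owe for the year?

Parallel minimum levy:
  Base (financial-statement income): R$1,541,500
  Less exemption R$51,000 → base R$1,490,500
  R$1,490,500 × 12% = R$178,860

Standard income tax:
  R$110,000 × 10% = R$11,000
  R$667,000 × 18% = R$120,060
  R$113,600 × 32% = R$36,352
  → R$167,412

R$178,860 > R$167,412, so the parallel minimum levy is the binding amount.

R$178,860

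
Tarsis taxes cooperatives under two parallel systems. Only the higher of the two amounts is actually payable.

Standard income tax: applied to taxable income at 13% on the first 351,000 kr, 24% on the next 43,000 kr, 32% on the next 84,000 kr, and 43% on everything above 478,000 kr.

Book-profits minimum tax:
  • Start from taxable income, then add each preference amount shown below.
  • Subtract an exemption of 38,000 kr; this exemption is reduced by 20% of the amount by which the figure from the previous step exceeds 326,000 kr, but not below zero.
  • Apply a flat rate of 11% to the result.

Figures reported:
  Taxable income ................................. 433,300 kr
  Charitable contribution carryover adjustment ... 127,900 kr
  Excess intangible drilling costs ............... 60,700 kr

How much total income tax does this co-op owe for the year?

68,526 kr

Book-profits minimum tax:
  Adjusted income: 433,300 kr + 127,900 kr + 60,700 kr = 621,900 kr
  Exemption: 20% × (621,900 kr − 326,000 kr) = 59,180 kr ≥ 38,000 kr, so the exemption is fully phased out
  Base: 621,900 kr − 0 kr = 621,900 kr
  621,900 kr × 11% = 68,409 kr

Standard income tax:
  351,000 kr × 13% = 45,630 kr
  43,000 kr × 24% = 10,320 kr
  39,300 kr × 32% = 12,576 kr
  → 68,526 kr

68,526 kr > 68,409 kr, so the standard income tax governs.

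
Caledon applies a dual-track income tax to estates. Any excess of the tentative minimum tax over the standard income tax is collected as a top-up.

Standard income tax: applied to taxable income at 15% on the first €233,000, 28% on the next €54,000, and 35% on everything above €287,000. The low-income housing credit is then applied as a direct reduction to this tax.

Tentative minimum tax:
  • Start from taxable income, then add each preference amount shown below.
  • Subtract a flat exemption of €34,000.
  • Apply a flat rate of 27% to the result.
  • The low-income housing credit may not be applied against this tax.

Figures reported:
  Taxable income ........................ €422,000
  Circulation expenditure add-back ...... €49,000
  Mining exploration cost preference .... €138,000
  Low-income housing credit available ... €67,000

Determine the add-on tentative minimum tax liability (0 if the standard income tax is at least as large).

€124,930

Standard income tax:
  €233,000 × 15% = €34,950
  €54,000 × 28% = €15,120
  €135,000 × 35% = €47,250
  → €97,320
  Less low-income housing credit €67,000 → €30,320

Tentative minimum tax:
  Adjusted income: €422,000 + €49,000 + €138,000 = €609,000
  Less exemption €34,000 → base €575,000
  €575,000 × 27% = €155,250

Excess of tentative minimum tax over standard income tax: €155,250 − €30,320 = €124,930.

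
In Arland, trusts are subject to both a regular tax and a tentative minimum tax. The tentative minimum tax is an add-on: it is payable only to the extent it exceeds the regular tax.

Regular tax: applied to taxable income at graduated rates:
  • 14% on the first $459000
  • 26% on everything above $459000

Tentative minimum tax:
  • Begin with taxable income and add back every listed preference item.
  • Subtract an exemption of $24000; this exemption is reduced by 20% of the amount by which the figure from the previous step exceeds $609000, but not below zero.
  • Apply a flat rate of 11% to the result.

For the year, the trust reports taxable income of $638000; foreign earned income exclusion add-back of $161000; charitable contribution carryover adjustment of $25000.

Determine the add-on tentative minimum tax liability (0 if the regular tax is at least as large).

$0

Tentative minimum tax:
  Adjusted income: $638000 + $161000 + $25000 = $824000
  Exemption: 20% × ($824000 − $609000) = $43000 ≥ $24000, so the exemption is fully phased out
  Base: $824000 − $0 = $824000
  $824000 × 11% = $90640

Regular tax:
  $459000 × 14% = $64260
  $179000 × 26% = $46540
  → $110800

$90640 ≤ $110800, so no add-on is due.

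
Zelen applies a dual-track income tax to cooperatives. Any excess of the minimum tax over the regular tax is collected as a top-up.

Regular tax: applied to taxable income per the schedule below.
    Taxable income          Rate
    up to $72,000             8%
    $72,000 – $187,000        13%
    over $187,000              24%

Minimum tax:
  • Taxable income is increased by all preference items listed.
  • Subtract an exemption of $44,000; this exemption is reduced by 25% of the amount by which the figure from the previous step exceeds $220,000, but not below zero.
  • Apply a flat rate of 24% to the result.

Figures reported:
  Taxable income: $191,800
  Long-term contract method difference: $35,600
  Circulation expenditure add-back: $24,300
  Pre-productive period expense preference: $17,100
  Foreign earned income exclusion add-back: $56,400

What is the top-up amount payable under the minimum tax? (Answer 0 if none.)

Minimum tax:
  Adjusted income: $191,800 + $35,600 + $24,300 + $17,100 + $56,400 = $325,200
  Exemption: $44,000 − 25% × ($325,200 − $220,000) = $44,000 − $26,300 = $17,700
  Base: $325,200 − $17,700 = $307,500
  $307,500 × 24% = $73,800

Regular tax:
  $72,000 × 8% = $5,760
  $115,000 × 13% = $14,950
  $4,800 × 24% = $1,152
  → $21,862

Excess of minimum tax over regular tax: $73,800 − $21,862 = $51,938.

$51,938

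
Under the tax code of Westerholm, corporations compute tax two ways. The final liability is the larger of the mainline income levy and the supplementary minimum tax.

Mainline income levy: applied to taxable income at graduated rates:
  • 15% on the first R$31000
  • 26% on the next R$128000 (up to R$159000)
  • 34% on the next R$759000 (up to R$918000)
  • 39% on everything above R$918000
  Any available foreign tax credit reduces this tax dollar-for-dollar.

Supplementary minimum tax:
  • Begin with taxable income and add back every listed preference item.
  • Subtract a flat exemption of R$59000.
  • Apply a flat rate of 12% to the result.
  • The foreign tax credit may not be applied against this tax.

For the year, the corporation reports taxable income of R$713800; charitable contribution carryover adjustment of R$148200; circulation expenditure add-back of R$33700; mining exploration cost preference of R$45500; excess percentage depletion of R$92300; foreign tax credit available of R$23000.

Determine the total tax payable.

R$203562

Mainline income levy:
  R$31000 × 15% = R$4650
  R$128000 × 26% = R$33280
  R$554800 × 34% = R$188632
  → R$226562
  Less foreign tax credit R$23000 → R$203562

Supplementary minimum tax:
  Adjusted income: R$713800 + R$148200 + R$33700 + R$45500 + R$92300 = R$1033500
  Less exemption R$59000 → base R$974500
  R$974500 × 12% = R$116940

R$203562 > R$116940, so the mainline income levy governs.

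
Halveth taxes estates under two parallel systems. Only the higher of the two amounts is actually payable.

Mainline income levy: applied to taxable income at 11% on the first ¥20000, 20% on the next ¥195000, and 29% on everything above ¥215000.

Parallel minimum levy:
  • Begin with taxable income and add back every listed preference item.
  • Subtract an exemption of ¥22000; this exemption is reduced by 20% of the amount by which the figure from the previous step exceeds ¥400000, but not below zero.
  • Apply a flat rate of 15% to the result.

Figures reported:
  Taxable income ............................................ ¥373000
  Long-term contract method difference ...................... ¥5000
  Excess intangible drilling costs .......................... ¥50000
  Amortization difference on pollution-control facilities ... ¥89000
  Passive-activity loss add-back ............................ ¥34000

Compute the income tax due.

¥87020

Parallel minimum levy:
  Adjusted income: ¥373000 + ¥5000 + ¥50000 + ¥89000 + ¥34000 = ¥551000
  Exemption: 20% × (¥551000 − ¥400000) = ¥30200 ≥ ¥22000, so the exemption is fully phased out
  Base: ¥551000 − ¥0 = ¥551000
  ¥551000 × 15% = ¥82650

Mainline income levy:
  ¥20000 × 11% = ¥2200
  ¥195000 × 20% = ¥39000
  ¥158000 × 29% = ¥45820
  → ¥87020

¥87020 > ¥82650, so the mainline income levy governs.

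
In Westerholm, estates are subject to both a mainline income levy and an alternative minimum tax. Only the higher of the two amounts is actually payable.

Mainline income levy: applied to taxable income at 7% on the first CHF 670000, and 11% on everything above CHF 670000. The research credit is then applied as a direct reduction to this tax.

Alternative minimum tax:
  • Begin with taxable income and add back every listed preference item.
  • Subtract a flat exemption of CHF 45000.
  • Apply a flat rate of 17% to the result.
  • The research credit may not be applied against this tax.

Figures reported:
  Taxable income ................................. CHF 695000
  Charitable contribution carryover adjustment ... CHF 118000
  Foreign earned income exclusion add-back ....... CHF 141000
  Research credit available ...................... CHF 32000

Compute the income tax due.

Mainline income levy:
  CHF 670000 × 7% = CHF 46900
  CHF 25000 × 11% = CHF 2750
  → CHF 49650
  Less research credit CHF 32000 → CHF 17650

Alternative minimum tax:
  Adjusted income: CHF 695000 + CHF 118000 + CHF 141000 = CHF 954000
  Less exemption CHF 45000 → base CHF 909000
  CHF 909000 × 17% = CHF 154530

CHF 154530 > CHF 17650, so the alternative minimum tax is the binding amount.

CHF 154530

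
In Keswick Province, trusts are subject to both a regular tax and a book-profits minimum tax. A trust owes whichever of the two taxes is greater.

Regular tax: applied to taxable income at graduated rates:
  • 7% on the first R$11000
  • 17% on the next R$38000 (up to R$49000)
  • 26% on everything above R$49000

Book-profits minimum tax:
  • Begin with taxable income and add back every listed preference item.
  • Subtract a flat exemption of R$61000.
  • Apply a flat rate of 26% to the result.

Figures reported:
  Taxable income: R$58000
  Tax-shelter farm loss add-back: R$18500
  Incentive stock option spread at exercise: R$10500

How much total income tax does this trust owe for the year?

R$9570

Book-profits minimum tax:
  Adjusted income: R$58000 + R$18500 + R$10500 = R$87000
  Less exemption R$61000 → base R$26000
  R$26000 × 26% = R$6760

Regular tax:
  R$11000 × 7% = R$770
  R$38000 × 17% = R$6460
  R$9000 × 26% = R$2340
  → R$9570

R$9570 > R$6760, so the regular tax governs.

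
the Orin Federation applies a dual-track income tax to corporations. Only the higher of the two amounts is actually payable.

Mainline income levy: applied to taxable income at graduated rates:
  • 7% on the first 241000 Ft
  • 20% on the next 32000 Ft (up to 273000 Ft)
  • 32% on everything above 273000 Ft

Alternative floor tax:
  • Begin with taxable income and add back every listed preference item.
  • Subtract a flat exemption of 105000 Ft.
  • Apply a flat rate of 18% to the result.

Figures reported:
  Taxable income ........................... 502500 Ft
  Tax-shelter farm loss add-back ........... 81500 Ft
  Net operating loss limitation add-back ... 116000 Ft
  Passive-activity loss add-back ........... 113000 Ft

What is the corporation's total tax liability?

Alternative floor tax:
  Adjusted income: 502500 Ft + 81500 Ft + 116000 Ft + 113000 Ft = 813000 Ft
  Less exemption 105000 Ft → base 708000 Ft
  708000 Ft × 18% = 127440 Ft

Mainline income levy:
  241000 Ft × 7% = 16870 Ft
  32000 Ft × 20% = 6400 Ft
  229500 Ft × 32% = 73440 Ft
  → 96710 Ft

127440 Ft > 96710 Ft, so the alternative floor tax is the binding amount.

127440 Ft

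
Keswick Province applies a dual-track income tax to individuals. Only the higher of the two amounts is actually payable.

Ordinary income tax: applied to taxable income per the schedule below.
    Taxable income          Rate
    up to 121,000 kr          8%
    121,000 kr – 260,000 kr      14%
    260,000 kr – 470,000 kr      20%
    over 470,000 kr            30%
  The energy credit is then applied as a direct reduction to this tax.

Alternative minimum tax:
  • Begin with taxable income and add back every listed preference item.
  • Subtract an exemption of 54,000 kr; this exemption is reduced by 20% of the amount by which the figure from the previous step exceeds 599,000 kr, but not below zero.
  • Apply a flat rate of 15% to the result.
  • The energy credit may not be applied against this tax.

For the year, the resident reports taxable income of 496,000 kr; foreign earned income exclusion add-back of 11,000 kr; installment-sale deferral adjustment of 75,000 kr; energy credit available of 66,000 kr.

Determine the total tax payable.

Ordinary income tax:
  121,000 kr × 8% = 9,680 kr
  139,000 kr × 14% = 19,460 kr
  210,000 kr × 20% = 42,000 kr
  26,000 kr × 30% = 7,800 kr
  → 78,940 kr
  Less energy credit 66,000 kr → 12,940 kr

Alternative minimum tax:
  Adjusted income: 496,000 kr + 11,000 kr + 75,000 kr = 582,000 kr
  Exemption: 582,000 kr ≤ 599,000 kr, so full 54,000 kr applies
  Base: 582,000 kr − 54,000 kr = 528,000 kr
  528,000 kr × 15% = 79,200 kr

79,200 kr > 12,940 kr, so the alternative minimum tax is the binding amount.

79,200 kr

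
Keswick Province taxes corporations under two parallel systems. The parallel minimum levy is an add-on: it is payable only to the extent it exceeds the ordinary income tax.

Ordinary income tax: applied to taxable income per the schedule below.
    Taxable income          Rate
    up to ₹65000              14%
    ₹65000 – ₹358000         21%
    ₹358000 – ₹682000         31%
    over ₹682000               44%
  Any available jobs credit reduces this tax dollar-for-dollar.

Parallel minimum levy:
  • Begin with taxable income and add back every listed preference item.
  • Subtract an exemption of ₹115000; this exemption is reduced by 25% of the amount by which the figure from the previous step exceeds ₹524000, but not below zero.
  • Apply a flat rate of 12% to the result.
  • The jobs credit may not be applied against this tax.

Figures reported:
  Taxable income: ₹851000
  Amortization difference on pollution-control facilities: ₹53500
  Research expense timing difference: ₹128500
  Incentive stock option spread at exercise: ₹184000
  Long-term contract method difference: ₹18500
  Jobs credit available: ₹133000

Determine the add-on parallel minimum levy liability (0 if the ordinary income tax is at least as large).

₹35830

Ordinary income tax:
  ₹65000 × 14% = ₹9100
  ₹293000 × 21% = ₹61530
  ₹324000 × 31% = ₹100440
  ₹169000 × 44% = ₹74360
  → ₹245430
  Less jobs credit ₹133000 → ₹112430

Parallel minimum levy:
  Adjusted income: ₹851000 + ₹53500 + ₹128500 + ₹184000 + ₹18500 = ₹1235500
  Exemption: 25% × (₹1235500 − ₹524000) = ₹177875 ≥ ₹115000, so the exemption is fully phased out
  Base: ₹1235500 − ₹0 = ₹1235500
  ₹1235500 × 12% = ₹148260

Excess of parallel minimum levy over ordinary income tax: ₹148260 − ₹112430 = ₹35830.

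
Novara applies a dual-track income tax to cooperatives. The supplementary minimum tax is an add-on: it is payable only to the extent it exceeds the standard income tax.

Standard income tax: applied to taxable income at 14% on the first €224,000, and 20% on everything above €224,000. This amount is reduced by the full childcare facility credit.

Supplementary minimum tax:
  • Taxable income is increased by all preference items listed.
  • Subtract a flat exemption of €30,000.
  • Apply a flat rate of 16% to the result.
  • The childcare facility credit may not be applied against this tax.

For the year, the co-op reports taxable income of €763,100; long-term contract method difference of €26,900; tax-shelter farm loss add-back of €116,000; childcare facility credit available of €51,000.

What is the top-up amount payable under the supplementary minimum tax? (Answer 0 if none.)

€51,980

Supplementary minimum tax:
  Adjusted income: €763,100 + €26,900 + €116,000 = €906,000
  Less exemption €30,000 → base €876,000
  €876,000 × 16% = €140,160

Standard income tax:
  €224,000 × 14% = €31,360
  €539,100 × 20% = €107,820
  → €139,180
  Less childcare facility credit €51,000 → €88,180

Excess of supplementary minimum tax over standard income tax: €140,160 − €88,180 = €51,980.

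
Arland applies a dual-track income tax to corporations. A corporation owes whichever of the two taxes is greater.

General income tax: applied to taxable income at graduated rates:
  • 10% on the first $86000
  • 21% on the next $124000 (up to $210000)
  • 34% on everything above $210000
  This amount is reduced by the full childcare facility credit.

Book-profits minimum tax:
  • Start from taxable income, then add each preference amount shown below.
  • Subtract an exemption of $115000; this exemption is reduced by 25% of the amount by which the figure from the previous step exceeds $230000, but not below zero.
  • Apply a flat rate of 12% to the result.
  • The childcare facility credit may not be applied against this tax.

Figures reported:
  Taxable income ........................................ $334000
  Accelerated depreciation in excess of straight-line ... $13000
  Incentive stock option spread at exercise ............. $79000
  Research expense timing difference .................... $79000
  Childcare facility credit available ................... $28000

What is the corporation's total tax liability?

$55050

General income tax:
  $86000 × 10% = $8600
  $124000 × 21% = $26040
  $124000 × 34% = $42160
  → $76800
  Less childcare facility credit $28000 → $48800

Book-profits minimum tax:
  Adjusted income: $334000 + $13000 + $79000 + $79000 = $505000
  Exemption: $115000 − 25% × ($505000 − $230000) = $115000 − $68750 = $46250
  Base: $505000 − $46250 = $458750
  $458750 × 12% = $55050

$55050 > $48800, so the book-profits minimum tax is the binding amount.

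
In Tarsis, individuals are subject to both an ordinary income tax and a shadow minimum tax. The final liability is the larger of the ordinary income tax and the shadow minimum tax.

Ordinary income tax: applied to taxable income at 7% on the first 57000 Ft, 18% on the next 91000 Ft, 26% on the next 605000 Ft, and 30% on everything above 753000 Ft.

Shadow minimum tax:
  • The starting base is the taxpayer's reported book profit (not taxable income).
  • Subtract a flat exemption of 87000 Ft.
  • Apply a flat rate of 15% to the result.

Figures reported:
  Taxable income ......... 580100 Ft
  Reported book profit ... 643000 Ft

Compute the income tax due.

132716 Ft

Ordinary income tax:
  57000 Ft × 7% = 3990 Ft
  91000 Ft × 18% = 16380 Ft
  432100 Ft × 26% = 112346 Ft
  → 132716 Ft

Shadow minimum tax:
  Base (reported book profit): 643000 Ft
  Less exemption 87000 Ft → base 556000 Ft
  556000 Ft × 15% = 83400 Ft

132716 Ft > 83400 Ft, so the ordinary income tax governs.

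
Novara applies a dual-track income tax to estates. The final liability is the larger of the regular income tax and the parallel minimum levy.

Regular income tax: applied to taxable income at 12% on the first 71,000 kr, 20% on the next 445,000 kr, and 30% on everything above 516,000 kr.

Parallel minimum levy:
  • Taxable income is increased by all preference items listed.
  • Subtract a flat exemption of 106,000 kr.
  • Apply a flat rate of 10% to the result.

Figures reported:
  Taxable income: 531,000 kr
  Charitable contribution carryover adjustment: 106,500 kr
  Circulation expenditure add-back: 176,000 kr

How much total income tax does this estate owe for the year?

102,020 kr

Regular income tax:
  71,000 kr × 12% = 8,520 kr
  445,000 kr × 20% = 89,000 kr
  15,000 kr × 30% = 4,500 kr
  → 102,020 kr

Parallel minimum levy:
  Adjusted income: 531,000 kr + 106,500 kr + 176,000 kr = 813,500 kr
  Less exemption 106,000 kr → base 707,500 kr
  707,500 kr × 10% = 70,750 kr

102,020 kr > 70,750 kr, so the regular income tax governs.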